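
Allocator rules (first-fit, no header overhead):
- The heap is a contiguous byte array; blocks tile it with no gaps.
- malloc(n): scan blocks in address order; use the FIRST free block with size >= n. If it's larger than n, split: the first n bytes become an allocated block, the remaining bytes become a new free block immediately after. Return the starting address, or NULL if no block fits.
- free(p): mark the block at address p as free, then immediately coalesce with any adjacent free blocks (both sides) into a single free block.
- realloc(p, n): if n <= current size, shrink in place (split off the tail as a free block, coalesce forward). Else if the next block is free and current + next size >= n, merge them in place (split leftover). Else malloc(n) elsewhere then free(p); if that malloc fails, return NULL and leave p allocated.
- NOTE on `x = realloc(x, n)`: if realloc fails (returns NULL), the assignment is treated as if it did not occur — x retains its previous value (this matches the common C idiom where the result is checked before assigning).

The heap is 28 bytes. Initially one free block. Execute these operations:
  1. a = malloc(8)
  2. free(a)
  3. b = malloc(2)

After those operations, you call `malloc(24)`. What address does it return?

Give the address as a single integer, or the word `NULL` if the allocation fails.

Answer: 2

Derivation:
Op 1: a = malloc(8) -> a = 0; heap: [0-7 ALLOC][8-27 FREE]
Op 2: free(a) -> (freed a); heap: [0-27 FREE]
Op 3: b = malloc(2) -> b = 0; heap: [0-1 ALLOC][2-27 FREE]
malloc(24): first-fit scan over [0-1 ALLOC][2-27 FREE] -> 2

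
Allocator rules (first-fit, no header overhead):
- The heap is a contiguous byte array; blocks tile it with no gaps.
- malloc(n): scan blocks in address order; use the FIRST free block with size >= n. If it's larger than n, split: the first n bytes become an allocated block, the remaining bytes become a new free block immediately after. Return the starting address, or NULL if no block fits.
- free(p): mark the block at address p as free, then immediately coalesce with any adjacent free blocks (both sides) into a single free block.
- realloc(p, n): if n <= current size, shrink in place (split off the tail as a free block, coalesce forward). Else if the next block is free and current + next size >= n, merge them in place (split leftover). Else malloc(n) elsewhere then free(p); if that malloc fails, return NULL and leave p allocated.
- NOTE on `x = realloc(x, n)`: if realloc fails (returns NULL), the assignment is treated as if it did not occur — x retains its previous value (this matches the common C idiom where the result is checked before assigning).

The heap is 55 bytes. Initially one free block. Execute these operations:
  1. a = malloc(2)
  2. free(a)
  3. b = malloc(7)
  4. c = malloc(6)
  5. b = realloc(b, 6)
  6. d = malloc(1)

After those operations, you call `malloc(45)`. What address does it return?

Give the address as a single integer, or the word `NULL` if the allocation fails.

Answer: NULL

Derivation:
Op 1: a = malloc(2) -> a = 0; heap: [0-1 ALLOC][2-54 FREE]
Op 2: free(a) -> (freed a); heap: [0-54 FREE]
Op 3: b = malloc(7) -> b = 0; heap: [0-6 ALLOC][7-54 FREE]
Op 4: c = malloc(6) -> c = 7; heap: [0-6 ALLOC][7-12 ALLOC][13-54 FREE]
Op 5: b = realloc(b, 6) -> b = 0; heap: [0-5 ALLOC][6-6 FREE][7-12 ALLOC][13-54 FREE]
Op 6: d = malloc(1) -> d = 6; heap: [0-5 ALLOC][6-6 ALLOC][7-12 ALLOC][13-54 FREE]
malloc(45): first-fit scan over [0-5 ALLOC][6-6 ALLOC][7-12 ALLOC][13-54 FREE] -> NULL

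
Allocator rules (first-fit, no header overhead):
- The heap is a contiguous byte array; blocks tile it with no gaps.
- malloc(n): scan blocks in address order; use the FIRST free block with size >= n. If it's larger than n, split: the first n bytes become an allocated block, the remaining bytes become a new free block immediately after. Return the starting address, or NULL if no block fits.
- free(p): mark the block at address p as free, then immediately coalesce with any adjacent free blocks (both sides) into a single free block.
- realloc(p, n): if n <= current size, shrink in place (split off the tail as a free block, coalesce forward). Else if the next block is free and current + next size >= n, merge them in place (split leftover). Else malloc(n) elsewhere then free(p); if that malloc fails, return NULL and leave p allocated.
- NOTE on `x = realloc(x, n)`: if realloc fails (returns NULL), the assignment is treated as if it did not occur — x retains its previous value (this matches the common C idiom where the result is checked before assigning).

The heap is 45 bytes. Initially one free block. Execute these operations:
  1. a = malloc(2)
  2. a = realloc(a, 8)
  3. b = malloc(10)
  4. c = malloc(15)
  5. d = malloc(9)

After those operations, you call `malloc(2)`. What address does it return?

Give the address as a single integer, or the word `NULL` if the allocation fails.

Op 1: a = malloc(2) -> a = 0; heap: [0-1 ALLOC][2-44 FREE]
Op 2: a = realloc(a, 8) -> a = 0; heap: [0-7 ALLOC][8-44 FREE]
Op 3: b = malloc(10) -> b = 8; heap: [0-7 ALLOC][8-17 ALLOC][18-44 FREE]
Op 4: c = malloc(15) -> c = 18; heap: [0-7 ALLOC][8-17 ALLOC][18-32 ALLOC][33-44 FREE]
Op 5: d = malloc(9) -> d = 33; heap: [0-7 ALLOC][8-17 ALLOC][18-32 ALLOC][33-41 ALLOC][42-44 FREE]
malloc(2): first-fit scan over [0-7 ALLOC][8-17 ALLOC][18-32 ALLOC][33-41 ALLOC][42-44 FREE] -> 42

Answer: 42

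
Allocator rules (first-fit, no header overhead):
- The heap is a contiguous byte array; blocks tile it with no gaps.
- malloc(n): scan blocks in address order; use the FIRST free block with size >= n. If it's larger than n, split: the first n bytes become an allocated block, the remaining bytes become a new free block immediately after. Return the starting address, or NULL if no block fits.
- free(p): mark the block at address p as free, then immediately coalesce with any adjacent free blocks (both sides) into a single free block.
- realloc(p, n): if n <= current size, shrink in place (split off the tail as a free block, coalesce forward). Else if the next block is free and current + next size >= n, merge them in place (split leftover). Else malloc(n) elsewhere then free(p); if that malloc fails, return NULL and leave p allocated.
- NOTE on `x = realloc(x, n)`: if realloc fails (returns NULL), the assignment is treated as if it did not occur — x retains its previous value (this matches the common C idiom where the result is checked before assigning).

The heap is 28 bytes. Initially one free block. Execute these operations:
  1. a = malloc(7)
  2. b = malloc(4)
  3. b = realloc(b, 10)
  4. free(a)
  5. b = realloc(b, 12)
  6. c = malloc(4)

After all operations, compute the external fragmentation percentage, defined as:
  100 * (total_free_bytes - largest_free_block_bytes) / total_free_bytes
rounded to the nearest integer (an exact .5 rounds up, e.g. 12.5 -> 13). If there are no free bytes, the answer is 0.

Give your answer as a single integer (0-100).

Answer: 25

Derivation:
Op 1: a = malloc(7) -> a = 0; heap: [0-6 ALLOC][7-27 FREE]
Op 2: b = malloc(4) -> b = 7; heap: [0-6 ALLOC][7-10 ALLOC][11-27 FREE]
Op 3: b = realloc(b, 10) -> b = 7; heap: [0-6 ALLOC][7-16 ALLOC][17-27 FREE]
Op 4: free(a) -> (freed a); heap: [0-6 FREE][7-16 ALLOC][17-27 FREE]
Op 5: b = realloc(b, 12) -> b = 7; heap: [0-6 FREE][7-18 ALLOC][19-27 FREE]
Op 6: c = malloc(4) -> c = 0; heap: [0-3 ALLOC][4-6 FREE][7-18 ALLOC][19-27 FREE]
Free blocks: [3 9] total_free=12 largest=9 -> 100*(12-9)/12 = 300/12 = 25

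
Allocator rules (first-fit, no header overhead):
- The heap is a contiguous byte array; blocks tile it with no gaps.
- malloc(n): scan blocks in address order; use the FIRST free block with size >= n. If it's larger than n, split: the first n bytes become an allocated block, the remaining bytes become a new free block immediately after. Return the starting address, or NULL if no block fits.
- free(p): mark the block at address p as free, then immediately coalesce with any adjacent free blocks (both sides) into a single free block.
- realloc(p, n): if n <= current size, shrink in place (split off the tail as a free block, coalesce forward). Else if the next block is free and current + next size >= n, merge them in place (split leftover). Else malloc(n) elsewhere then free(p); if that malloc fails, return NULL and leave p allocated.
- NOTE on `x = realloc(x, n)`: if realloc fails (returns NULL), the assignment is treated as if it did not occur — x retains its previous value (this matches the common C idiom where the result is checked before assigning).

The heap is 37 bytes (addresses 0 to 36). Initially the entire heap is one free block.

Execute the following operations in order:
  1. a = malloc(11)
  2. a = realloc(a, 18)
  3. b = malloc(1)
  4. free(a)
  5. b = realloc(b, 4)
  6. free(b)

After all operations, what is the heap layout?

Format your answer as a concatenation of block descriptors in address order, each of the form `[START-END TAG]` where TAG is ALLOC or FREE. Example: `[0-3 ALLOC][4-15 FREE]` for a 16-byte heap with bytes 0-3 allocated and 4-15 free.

Answer: [0-36 FREE]

Derivation:
Op 1: a = malloc(11) -> a = 0; heap: [0-10 ALLOC][11-36 FREE]
Op 2: a = realloc(a, 18) -> a = 0; heap: [0-17 ALLOC][18-36 FREE]
Op 3: b = malloc(1) -> b = 18; heap: [0-17 ALLOC][18-18 ALLOC][19-36 FREE]
Op 4: free(a) -> (freed a); heap: [0-17 FREE][18-18 ALLOC][19-36 FREE]
Op 5: b = realloc(b, 4) -> b = 18; heap: [0-17 FREE][18-21 ALLOC][22-36 FREE]
Op 6: free(b) -> (freed b); heap: [0-36 FREE]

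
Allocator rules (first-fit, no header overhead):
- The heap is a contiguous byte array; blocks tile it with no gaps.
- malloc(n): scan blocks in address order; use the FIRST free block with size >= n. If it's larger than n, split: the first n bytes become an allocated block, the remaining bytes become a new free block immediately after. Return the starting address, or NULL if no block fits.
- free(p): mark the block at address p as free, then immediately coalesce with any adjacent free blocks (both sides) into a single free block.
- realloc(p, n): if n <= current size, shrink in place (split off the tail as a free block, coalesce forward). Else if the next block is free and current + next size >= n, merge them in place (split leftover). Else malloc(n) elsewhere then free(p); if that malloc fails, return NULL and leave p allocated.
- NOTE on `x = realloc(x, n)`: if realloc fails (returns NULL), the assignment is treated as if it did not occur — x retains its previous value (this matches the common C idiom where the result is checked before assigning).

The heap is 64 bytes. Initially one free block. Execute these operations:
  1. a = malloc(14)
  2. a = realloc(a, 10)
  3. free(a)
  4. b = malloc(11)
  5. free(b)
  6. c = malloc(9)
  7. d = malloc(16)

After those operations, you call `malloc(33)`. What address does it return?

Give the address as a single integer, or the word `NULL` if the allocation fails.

Op 1: a = malloc(14) -> a = 0; heap: [0-13 ALLOC][14-63 FREE]
Op 2: a = realloc(a, 10) -> a = 0; heap: [0-9 ALLOC][10-63 FREE]
Op 3: free(a) -> (freed a); heap: [0-63 FREE]
Op 4: b = malloc(11) -> b = 0; heap: [0-10 ALLOC][11-63 FREE]
Op 5: free(b) -> (freed b); heap: [0-63 FREE]
Op 6: c = malloc(9) -> c = 0; heap: [0-8 ALLOC][9-63 FREE]
Op 7: d = malloc(16) -> d = 9; heap: [0-8 ALLOC][9-24 ALLOC][25-63 FREE]
malloc(33): first-fit scan over [0-8 ALLOC][9-24 ALLOC][25-63 FREE] -> 25

Answer: 25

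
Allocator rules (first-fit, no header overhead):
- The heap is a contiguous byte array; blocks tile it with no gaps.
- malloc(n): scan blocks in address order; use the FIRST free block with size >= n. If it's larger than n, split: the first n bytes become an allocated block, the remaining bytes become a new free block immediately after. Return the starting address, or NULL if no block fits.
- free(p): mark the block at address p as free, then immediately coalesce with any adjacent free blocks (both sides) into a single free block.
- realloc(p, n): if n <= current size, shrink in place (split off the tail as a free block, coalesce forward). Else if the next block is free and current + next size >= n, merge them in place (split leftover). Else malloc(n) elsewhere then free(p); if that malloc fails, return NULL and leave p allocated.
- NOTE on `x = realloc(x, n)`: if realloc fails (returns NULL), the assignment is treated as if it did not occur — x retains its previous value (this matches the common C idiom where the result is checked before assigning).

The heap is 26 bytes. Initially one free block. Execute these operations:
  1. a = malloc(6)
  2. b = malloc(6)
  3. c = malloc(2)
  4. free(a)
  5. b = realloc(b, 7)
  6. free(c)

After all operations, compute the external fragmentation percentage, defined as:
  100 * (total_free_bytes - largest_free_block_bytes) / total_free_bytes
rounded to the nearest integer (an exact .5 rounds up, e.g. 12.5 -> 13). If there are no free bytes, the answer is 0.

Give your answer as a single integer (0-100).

Answer: 26

Derivation:
Op 1: a = malloc(6) -> a = 0; heap: [0-5 ALLOC][6-25 FREE]
Op 2: b = malloc(6) -> b = 6; heap: [0-5 ALLOC][6-11 ALLOC][12-25 FREE]
Op 3: c = malloc(2) -> c = 12; heap: [0-5 ALLOC][6-11 ALLOC][12-13 ALLOC][14-25 FREE]
Op 4: free(a) -> (freed a); heap: [0-5 FREE][6-11 ALLOC][12-13 ALLOC][14-25 FREE]
Op 5: b = realloc(b, 7) -> b = 14; heap: [0-11 FREE][12-13 ALLOC][14-20 ALLOC][21-25 FREE]
Op 6: free(c) -> (freed c); heap: [0-13 FREE][14-20 ALLOC][21-25 FREE]
Free blocks: [14 5] total_free=19 largest=14 -> 100*(19-14)/19 = 500/19 ≈ 26.316 -> rounds to 26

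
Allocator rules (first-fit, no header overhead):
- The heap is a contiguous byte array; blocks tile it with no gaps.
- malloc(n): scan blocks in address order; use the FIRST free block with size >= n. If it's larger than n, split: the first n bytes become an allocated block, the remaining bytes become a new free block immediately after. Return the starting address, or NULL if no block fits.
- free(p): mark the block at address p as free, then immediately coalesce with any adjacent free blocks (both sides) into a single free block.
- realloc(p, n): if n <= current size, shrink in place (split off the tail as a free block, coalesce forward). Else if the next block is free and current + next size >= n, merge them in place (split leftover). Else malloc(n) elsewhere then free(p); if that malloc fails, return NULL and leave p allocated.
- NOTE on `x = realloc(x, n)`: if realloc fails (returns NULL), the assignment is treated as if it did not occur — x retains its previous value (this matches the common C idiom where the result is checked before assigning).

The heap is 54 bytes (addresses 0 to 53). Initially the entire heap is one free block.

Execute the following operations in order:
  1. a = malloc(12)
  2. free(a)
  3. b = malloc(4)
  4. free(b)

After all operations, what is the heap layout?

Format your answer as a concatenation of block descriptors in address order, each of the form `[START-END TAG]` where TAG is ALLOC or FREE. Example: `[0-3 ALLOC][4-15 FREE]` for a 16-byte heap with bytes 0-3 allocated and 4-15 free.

Answer: [0-53 FREE]

Derivation:
Op 1: a = malloc(12) -> a = 0; heap: [0-11 ALLOC][12-53 FREE]
Op 2: free(a) -> (freed a); heap: [0-53 FREE]
Op 3: b = malloc(4) -> b = 0; heap: [0-3 ALLOC][4-53 FREE]
Op 4: free(b) -> (freed b); heap: [0-53 FREE]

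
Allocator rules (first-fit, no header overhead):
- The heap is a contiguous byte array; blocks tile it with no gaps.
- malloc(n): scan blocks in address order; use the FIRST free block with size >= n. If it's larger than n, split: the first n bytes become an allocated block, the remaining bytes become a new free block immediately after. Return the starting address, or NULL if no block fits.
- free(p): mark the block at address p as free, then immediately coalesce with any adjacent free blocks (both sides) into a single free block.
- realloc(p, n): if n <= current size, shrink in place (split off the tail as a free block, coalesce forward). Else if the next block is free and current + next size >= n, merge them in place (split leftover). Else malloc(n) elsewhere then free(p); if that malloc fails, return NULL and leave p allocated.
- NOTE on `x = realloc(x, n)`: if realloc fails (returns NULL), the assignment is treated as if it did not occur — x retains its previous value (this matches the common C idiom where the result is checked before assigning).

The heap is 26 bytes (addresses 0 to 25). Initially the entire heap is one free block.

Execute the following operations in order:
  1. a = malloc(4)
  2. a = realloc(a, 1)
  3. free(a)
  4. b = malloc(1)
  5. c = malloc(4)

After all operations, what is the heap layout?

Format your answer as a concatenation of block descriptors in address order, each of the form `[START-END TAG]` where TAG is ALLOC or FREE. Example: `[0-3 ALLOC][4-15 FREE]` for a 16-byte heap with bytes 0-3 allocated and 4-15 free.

Answer: [0-0 ALLOC][1-4 ALLOC][5-25 FREE]

Derivation:
Op 1: a = malloc(4) -> a = 0; heap: [0-3 ALLOC][4-25 FREE]
Op 2: a = realloc(a, 1) -> a = 0; heap: [0-0 ALLOC][1-25 FREE]
Op 3: free(a) -> (freed a); heap: [0-25 FREE]
Op 4: b = malloc(1) -> b = 0; heap: [0-0 ALLOC][1-25 FREE]
Op 5: c = malloc(4) -> c = 1; heap: [0-0 ALLOC][1-4 ALLOC][5-25 FREE]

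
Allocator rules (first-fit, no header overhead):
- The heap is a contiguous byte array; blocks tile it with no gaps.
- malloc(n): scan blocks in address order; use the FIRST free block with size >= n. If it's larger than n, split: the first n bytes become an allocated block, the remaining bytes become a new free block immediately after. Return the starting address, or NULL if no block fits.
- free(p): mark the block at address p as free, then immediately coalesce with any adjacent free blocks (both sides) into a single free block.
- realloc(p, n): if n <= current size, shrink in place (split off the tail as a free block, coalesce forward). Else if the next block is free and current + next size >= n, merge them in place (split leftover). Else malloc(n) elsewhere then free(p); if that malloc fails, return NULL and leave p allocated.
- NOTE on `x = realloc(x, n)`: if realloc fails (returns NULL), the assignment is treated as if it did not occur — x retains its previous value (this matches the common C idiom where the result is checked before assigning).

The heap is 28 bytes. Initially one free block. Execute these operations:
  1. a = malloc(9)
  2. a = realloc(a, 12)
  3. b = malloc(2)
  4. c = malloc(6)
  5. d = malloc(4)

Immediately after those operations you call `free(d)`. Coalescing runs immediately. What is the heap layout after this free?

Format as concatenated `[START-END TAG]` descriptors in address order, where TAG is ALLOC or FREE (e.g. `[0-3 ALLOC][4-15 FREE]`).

Op 1: a = malloc(9) -> a = 0; heap: [0-8 ALLOC][9-27 FREE]
Op 2: a = realloc(a, 12) -> a = 0; heap: [0-11 ALLOC][12-27 FREE]
Op 3: b = malloc(2) -> b = 12; heap: [0-11 ALLOC][12-13 ALLOC][14-27 FREE]
Op 4: c = malloc(6) -> c = 14; heap: [0-11 ALLOC][12-13 ALLOC][14-19 ALLOC][20-27 FREE]
Op 5: d = malloc(4) -> d = 20; heap: [0-11 ALLOC][12-13 ALLOC][14-19 ALLOC][20-23 ALLOC][24-27 FREE]
free(d): d = 20 -> block [20-23 ALLOC]; mark free, coalesce with adjacent free neighbors -> [0-11 ALLOC][12-13 ALLOC][14-19 ALLOC][20-27 FREE]

Answer: [0-11 ALLOC][12-13 ALLOC][14-19 ALLOC][20-27 FREE]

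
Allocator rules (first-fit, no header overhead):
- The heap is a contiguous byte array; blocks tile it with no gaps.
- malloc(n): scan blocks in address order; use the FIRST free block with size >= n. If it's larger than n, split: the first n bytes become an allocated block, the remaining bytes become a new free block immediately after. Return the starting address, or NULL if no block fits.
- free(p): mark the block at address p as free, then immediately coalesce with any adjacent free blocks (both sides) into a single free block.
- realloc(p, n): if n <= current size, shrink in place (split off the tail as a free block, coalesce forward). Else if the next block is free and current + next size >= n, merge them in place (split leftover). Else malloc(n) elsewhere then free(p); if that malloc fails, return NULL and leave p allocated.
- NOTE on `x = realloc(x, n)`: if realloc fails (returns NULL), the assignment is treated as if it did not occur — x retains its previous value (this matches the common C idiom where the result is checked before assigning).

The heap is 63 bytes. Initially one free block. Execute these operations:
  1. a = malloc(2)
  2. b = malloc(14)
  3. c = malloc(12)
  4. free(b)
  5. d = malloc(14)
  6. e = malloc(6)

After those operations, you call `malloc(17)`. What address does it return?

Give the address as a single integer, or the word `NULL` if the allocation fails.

Answer: 34

Derivation:
Op 1: a = malloc(2) -> a = 0; heap: [0-1 ALLOC][2-62 FREE]
Op 2: b = malloc(14) -> b = 2; heap: [0-1 ALLOC][2-15 ALLOC][16-62 FREE]
Op 3: c = malloc(12) -> c = 16; heap: [0-1 ALLOC][2-15 ALLOC][16-27 ALLOC][28-62 FREE]
Op 4: free(b) -> (freed b); heap: [0-1 ALLOC][2-15 FREE][16-27 ALLOC][28-62 FREE]
Op 5: d = malloc(14) -> d = 2; heap: [0-1 ALLOC][2-15 ALLOC][16-27 ALLOC][28-62 FREE]
Op 6: e = malloc(6) -> e = 28; heap: [0-1 ALLOC][2-15 ALLOC][16-27 ALLOC][28-33 ALLOC][34-62 FREE]
malloc(17): first-fit scan over [0-1 ALLOC][2-15 ALLOC][16-27 ALLOC][28-33 ALLOC][34-62 FREE] -> 34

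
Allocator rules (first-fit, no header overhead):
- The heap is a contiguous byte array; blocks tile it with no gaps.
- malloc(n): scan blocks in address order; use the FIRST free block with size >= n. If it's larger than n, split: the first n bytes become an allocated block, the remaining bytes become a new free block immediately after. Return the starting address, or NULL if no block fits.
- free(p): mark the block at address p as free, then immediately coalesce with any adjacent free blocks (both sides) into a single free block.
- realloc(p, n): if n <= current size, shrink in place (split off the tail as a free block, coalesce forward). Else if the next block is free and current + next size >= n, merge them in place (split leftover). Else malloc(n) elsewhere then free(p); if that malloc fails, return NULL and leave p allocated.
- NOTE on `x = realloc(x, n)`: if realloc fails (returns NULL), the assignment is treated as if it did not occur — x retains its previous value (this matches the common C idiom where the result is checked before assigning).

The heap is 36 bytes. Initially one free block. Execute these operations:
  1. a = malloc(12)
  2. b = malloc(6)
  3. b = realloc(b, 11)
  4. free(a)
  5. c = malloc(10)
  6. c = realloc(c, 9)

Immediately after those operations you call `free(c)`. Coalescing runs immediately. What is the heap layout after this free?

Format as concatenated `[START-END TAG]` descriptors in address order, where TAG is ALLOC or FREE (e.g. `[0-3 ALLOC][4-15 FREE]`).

Answer: [0-11 FREE][12-22 ALLOC][23-35 FREE]

Derivation:
Op 1: a = malloc(12) -> a = 0; heap: [0-11 ALLOC][12-35 FREE]
Op 2: b = malloc(6) -> b = 12; heap: [0-11 ALLOC][12-17 ALLOC][18-35 FREE]
Op 3: b = realloc(b, 11) -> b = 12; heap: [0-11 ALLOC][12-22 ALLOC][23-35 FREE]
Op 4: free(a) -> (freed a); heap: [0-11 FREE][12-22 ALLOC][23-35 FREE]
Op 5: c = malloc(10) -> c = 0; heap: [0-9 ALLOC][10-11 FREE][12-22 ALLOC][23-35 FREE]
Op 6: c = realloc(c, 9) -> c = 0; heap: [0-8 ALLOC][9-11 FREE][12-22 ALLOC][23-35 FREE]
free(c): c = 0 -> block [0-8 ALLOC]; mark free, coalesce with adjacent free neighbors -> [0-11 FREE][12-22 ALLOC][23-35 FREE]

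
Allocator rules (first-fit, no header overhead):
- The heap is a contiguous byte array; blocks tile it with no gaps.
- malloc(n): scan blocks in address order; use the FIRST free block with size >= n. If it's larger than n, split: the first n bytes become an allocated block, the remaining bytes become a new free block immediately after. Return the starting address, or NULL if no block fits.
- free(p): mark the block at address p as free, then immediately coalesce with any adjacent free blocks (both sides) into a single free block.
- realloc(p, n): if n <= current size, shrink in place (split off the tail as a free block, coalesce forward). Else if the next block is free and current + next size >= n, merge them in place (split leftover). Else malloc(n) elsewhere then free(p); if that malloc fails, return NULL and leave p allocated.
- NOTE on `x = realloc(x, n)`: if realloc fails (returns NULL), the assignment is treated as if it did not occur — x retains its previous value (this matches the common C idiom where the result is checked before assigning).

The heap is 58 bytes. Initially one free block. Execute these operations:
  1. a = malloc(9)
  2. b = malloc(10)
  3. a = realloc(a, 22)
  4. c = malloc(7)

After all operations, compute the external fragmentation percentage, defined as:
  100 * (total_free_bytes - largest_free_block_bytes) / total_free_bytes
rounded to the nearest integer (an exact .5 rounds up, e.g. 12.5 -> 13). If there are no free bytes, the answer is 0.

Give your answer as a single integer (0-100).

Answer: 11

Derivation:
Op 1: a = malloc(9) -> a = 0; heap: [0-8 ALLOC][9-57 FREE]
Op 2: b = malloc(10) -> b = 9; heap: [0-8 ALLOC][9-18 ALLOC][19-57 FREE]
Op 3: a = realloc(a, 22) -> a = 19; heap: [0-8 FREE][9-18 ALLOC][19-40 ALLOC][41-57 FREE]
Op 4: c = malloc(7) -> c = 0; heap: [0-6 ALLOC][7-8 FREE][9-18 ALLOC][19-40 ALLOC][41-57 FREE]
Free blocks: [2 17] total_free=19 largest=17 -> 100*(19-17)/19 = 200/19 ≈ 10.526 -> rounds to 11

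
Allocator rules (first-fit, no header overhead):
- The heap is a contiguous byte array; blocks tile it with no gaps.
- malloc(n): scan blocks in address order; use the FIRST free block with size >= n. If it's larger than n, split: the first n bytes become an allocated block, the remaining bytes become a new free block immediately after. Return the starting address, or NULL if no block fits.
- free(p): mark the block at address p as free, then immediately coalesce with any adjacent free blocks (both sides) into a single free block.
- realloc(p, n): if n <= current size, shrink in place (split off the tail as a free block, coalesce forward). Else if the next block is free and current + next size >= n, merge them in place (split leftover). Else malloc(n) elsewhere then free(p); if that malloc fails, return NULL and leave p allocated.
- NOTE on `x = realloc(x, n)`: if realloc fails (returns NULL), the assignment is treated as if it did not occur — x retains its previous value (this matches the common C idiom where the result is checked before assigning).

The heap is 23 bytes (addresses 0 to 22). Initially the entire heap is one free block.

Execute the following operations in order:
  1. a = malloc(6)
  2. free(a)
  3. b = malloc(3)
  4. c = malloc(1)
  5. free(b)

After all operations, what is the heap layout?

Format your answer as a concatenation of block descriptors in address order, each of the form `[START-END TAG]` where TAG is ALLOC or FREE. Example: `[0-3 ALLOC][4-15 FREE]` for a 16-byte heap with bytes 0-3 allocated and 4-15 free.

Op 1: a = malloc(6) -> a = 0; heap: [0-5 ALLOC][6-22 FREE]
Op 2: free(a) -> (freed a); heap: [0-22 FREE]
Op 3: b = malloc(3) -> b = 0; heap: [0-2 ALLOC][3-22 FREE]
Op 4: c = malloc(1) -> c = 3; heap: [0-2 ALLOC][3-3 ALLOC][4-22 FREE]
Op 5: free(b) -> (freed b); heap: [0-2 FREE][3-3 ALLOC][4-22 FREE]

Answer: [0-2 FREE][3-3 ALLOC][4-22 FREE]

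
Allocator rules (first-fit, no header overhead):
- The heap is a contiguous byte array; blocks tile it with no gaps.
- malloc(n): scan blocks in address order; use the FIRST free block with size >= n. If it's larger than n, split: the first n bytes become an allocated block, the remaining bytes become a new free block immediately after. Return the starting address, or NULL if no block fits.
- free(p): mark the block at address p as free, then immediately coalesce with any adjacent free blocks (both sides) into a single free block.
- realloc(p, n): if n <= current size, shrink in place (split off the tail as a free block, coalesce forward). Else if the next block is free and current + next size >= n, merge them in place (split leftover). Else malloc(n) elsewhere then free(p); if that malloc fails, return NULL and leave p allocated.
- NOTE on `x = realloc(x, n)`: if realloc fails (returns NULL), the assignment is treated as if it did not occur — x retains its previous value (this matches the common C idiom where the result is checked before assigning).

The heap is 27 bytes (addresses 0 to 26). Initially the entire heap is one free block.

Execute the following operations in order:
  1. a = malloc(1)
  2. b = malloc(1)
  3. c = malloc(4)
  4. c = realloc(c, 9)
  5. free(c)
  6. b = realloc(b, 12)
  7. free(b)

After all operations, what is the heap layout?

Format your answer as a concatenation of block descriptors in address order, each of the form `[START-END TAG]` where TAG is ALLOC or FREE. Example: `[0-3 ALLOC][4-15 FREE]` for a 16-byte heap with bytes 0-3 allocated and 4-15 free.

Op 1: a = malloc(1) -> a = 0; heap: [0-0 ALLOC][1-26 FREE]
Op 2: b = malloc(1) -> b = 1; heap: [0-0 ALLOC][1-1 ALLOC][2-26 FREE]
Op 3: c = malloc(4) -> c = 2; heap: [0-0 ALLOC][1-1 ALLOC][2-5 ALLOC][6-26 FREE]
Op 4: c = realloc(c, 9) -> c = 2; heap: [0-0 ALLOC][1-1 ALLOC][2-10 ALLOC][11-26 FREE]
Op 5: free(c) -> (freed c); heap: [0-0 ALLOC][1-1 ALLOC][2-26 FREE]
Op 6: b = realloc(b, 12) -> b = 1; heap: [0-0 ALLOC][1-12 ALLOC][13-26 FREE]
Op 7: free(b) -> (freed b); heap: [0-0 ALLOC][1-26 FREE]

Answer: [0-0 ALLOC][1-26 FREE]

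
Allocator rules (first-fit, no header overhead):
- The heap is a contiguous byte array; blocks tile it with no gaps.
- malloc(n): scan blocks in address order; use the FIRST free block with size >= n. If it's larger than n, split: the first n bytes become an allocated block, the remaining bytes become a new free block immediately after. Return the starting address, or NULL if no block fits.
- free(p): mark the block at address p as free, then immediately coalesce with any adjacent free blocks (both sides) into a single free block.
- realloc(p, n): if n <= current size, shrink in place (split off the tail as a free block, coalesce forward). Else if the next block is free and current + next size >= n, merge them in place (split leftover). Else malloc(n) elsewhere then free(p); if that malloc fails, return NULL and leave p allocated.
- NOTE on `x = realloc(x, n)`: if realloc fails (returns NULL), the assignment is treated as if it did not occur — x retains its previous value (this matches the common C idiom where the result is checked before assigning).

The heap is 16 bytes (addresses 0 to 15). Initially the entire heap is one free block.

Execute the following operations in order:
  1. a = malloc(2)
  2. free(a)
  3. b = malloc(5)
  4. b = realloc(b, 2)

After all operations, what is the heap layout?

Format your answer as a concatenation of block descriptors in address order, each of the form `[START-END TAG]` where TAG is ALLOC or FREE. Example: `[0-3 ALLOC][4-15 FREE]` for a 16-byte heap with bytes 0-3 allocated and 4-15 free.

Op 1: a = malloc(2) -> a = 0; heap: [0-1 ALLOC][2-15 FREE]
Op 2: free(a) -> (freed a); heap: [0-15 FREE]
Op 3: b = malloc(5) -> b = 0; heap: [0-4 ALLOC][5-15 FREE]
Op 4: b = realloc(b, 2) -> b = 0; heap: [0-1 ALLOC][2-15 FREE]

Answer: [0-1 ALLOC][2-15 FREE]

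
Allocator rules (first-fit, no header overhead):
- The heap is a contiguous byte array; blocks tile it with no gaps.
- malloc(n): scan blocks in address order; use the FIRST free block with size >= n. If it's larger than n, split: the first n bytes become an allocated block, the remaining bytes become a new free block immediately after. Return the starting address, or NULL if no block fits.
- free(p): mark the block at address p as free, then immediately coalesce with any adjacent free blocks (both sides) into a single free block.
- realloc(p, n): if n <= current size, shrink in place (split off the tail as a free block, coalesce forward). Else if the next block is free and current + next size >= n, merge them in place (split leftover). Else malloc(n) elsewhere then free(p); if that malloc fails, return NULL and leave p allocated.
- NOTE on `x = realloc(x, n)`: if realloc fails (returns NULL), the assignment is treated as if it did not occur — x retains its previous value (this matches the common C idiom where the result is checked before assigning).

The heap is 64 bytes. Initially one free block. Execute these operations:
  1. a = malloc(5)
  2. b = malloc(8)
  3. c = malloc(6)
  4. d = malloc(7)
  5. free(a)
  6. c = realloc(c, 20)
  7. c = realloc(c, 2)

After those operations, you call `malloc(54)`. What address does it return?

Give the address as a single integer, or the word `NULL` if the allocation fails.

Op 1: a = malloc(5) -> a = 0; heap: [0-4 ALLOC][5-63 FREE]
Op 2: b = malloc(8) -> b = 5; heap: [0-4 ALLOC][5-12 ALLOC][13-63 FREE]
Op 3: c = malloc(6) -> c = 13; heap: [0-4 ALLOC][5-12 ALLOC][13-18 ALLOC][19-63 FREE]
Op 4: d = malloc(7) -> d = 19; heap: [0-4 ALLOC][5-12 ALLOC][13-18 ALLOC][19-25 ALLOC][26-63 FREE]
Op 5: free(a) -> (freed a); heap: [0-4 FREE][5-12 ALLOC][13-18 ALLOC][19-25 ALLOC][26-63 FREE]
Op 6: c = realloc(c, 20) -> c = 26; heap: [0-4 FREE][5-12 ALLOC][13-18 FREE][19-25 ALLOC][26-45 ALLOC][46-63 FREE]
Op 7: c = realloc(c, 2) -> c = 26; heap: [0-4 FREE][5-12 ALLOC][13-18 FREE][19-25 ALLOC][26-27 ALLOC][28-63 FREE]
malloc(54): first-fit scan over [0-4 FREE][5-12 ALLOC][13-18 FREE][19-25 ALLOC][26-27 ALLOC][28-63 FREE] -> NULL

Answer: NULL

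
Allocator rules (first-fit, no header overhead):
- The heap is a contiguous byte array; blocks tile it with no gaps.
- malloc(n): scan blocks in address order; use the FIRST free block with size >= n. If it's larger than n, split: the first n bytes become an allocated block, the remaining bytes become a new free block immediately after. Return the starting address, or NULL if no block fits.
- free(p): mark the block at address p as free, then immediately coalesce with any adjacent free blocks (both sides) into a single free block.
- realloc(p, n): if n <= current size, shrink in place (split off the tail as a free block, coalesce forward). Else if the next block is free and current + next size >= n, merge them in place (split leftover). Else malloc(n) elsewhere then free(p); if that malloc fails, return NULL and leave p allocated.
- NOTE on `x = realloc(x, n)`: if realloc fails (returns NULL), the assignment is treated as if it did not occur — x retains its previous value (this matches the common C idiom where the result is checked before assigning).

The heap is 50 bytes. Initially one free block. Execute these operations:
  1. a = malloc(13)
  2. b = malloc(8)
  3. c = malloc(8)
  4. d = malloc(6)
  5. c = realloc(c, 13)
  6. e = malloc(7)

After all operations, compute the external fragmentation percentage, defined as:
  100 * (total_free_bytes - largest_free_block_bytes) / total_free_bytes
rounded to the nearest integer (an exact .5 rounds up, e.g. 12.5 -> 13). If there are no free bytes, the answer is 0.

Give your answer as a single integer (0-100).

Answer: 33

Derivation:
Op 1: a = malloc(13) -> a = 0; heap: [0-12 ALLOC][13-49 FREE]
Op 2: b = malloc(8) -> b = 13; heap: [0-12 ALLOC][13-20 ALLOC][21-49 FREE]
Op 3: c = malloc(8) -> c = 21; heap: [0-12 ALLOC][13-20 ALLOC][21-28 ALLOC][29-49 FREE]
Op 4: d = malloc(6) -> d = 29; heap: [0-12 ALLOC][13-20 ALLOC][21-28 ALLOC][29-34 ALLOC][35-49 FREE]
Op 5: c = realloc(c, 13) -> c = 35; heap: [0-12 ALLOC][13-20 ALLOC][21-28 FREE][29-34 ALLOC][35-47 ALLOC][48-49 FREE]
Op 6: e = malloc(7) -> e = 21; heap: [0-12 ALLOC][13-20 ALLOC][21-27 ALLOC][28-28 FREE][29-34 ALLOC][35-47 ALLOC][48-49 FREE]
Free blocks: [1 2] total_free=3 largest=2 -> 100*(3-2)/3 = 100/3 ≈ 33.333 -> rounds to 33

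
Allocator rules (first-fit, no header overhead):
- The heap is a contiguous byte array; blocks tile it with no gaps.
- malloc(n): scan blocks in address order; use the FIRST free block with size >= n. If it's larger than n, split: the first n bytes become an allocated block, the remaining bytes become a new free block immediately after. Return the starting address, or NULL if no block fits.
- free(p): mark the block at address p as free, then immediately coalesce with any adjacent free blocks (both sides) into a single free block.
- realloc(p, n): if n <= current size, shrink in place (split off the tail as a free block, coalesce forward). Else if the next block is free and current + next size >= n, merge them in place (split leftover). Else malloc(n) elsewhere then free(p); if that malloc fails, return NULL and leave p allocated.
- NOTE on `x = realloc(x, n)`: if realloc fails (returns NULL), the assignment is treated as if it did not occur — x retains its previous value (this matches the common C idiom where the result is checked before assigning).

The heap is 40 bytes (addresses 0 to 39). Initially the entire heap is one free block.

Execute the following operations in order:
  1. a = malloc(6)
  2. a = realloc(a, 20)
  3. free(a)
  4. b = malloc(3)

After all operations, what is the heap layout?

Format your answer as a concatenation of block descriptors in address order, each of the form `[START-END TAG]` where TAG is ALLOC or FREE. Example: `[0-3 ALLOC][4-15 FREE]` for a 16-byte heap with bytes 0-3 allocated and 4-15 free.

Answer: [0-2 ALLOC][3-39 FREE]

Derivation:
Op 1: a = malloc(6) -> a = 0; heap: [0-5 ALLOC][6-39 FREE]
Op 2: a = realloc(a, 20) -> a = 0; heap: [0-19 ALLOC][20-39 FREE]
Op 3: free(a) -> (freed a); heap: [0-39 FREE]
Op 4: b = malloc(3) -> b = 0; heap: [0-2 ALLOC][3-39 FREE]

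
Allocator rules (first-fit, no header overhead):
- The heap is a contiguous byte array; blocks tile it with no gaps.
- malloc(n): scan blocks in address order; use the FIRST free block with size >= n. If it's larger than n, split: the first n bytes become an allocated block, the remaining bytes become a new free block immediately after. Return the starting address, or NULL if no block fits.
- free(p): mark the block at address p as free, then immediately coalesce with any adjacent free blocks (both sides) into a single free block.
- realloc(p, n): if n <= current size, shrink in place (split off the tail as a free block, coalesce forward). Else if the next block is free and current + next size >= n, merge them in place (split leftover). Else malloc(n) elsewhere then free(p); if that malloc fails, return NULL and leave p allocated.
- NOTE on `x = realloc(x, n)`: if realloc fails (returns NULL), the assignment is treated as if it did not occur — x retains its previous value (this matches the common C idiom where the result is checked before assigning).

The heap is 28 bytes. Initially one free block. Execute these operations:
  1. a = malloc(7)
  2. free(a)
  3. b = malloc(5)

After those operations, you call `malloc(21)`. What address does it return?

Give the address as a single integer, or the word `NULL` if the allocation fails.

Answer: 5

Derivation:
Op 1: a = malloc(7) -> a = 0; heap: [0-6 ALLOC][7-27 FREE]
Op 2: free(a) -> (freed a); heap: [0-27 FREE]
Op 3: b = malloc(5) -> b = 0; heap: [0-4 ALLOC][5-27 FREE]
malloc(21): first-fit scan over [0-4 ALLOC][5-27 FREE] -> 5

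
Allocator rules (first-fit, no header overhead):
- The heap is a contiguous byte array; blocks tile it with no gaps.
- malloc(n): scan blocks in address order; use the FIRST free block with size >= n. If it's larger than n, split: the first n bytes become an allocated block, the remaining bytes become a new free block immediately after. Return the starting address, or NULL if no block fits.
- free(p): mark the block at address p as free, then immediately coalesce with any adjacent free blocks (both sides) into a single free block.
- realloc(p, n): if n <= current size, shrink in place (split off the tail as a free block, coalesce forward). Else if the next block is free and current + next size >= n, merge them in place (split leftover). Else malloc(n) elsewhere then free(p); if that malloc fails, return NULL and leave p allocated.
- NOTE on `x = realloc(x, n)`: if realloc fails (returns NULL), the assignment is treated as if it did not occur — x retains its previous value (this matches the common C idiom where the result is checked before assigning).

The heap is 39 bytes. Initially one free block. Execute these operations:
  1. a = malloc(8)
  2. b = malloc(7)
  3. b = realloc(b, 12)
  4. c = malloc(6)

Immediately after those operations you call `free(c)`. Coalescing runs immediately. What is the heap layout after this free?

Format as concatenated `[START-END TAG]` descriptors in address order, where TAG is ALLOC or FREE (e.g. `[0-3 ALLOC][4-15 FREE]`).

Answer: [0-7 ALLOC][8-19 ALLOC][20-38 FREE]

Derivation:
Op 1: a = malloc(8) -> a = 0; heap: [0-7 ALLOC][8-38 FREE]
Op 2: b = malloc(7) -> b = 8; heap: [0-7 ALLOC][8-14 ALLOC][15-38 FREE]
Op 3: b = realloc(b, 12) -> b = 8; heap: [0-7 ALLOC][8-19 ALLOC][20-38 FREE]
Op 4: c = malloc(6) -> c = 20; heap: [0-7 ALLOC][8-19 ALLOC][20-25 ALLOC][26-38 FREE]
free(c): c = 20 -> block [20-25 ALLOC]; mark free, coalesce with adjacent free neighbors -> [0-7 ALLOC][8-19 ALLOC][20-38 FREE]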